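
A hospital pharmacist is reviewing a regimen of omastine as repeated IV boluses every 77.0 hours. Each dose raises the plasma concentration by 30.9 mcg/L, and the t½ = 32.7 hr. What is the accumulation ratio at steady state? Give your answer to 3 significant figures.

1.24

k = ln 2 / 32.7 = 0.02120 hr⁻¹
Fraction remaining after one interval: e^(−kτ) = e^(−0.02120 × 77.0) = 0.1955
R = 1 / (1 − 0.1955) = 1 / 0.8045 ≈ 1.24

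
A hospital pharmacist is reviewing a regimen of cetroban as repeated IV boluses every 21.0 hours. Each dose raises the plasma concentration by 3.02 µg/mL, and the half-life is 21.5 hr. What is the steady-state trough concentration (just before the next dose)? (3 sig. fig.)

3.12 µg/mL

k = ln 2 / 21.5 = 0.03224 hr⁻¹
Fraction remaining after one interval: e^(−kτ) = e^(−0.03224 × 21.0) = 0.5081
R = 1 / (1 − 0.5081) = 2.033
Css,max = 3.02 × 2.033 = 6.140 µg/mL
Css,min = Css,max × e^(−kτ) = 6.140 × 0.5081 ≈ 3.12 µg/mL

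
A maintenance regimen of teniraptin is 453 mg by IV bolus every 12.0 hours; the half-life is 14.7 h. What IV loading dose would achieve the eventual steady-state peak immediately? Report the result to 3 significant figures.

k = ln 2 / 14.7 = 0.04715 h⁻¹
Accumulation ratio R = 1 / (1 − e^(−kτ)) = 1 / (1 − e^(−0.04715×12.0)) = 1 / (1 − 0.5679) = 2.314
Loading dose = maintenance dose × R = 453 × 2.314 ≈ 1050 mg

1050 mg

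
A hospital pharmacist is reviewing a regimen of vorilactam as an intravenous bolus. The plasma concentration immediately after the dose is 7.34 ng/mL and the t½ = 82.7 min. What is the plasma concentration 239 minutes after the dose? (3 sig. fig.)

k = ln 2 / 82.7 = 0.008381 min⁻¹
C(t) = C₀ e^(−kt) = 7.34 × e^(−0.008381 × 239) = 7.34 × e^(−2.003) = 7.34 × 0.1349 ≈ 0.990 ng/mL

0.990 ng/mL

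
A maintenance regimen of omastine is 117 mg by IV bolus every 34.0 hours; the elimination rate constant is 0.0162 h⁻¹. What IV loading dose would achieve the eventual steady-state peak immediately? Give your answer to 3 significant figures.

Accumulation ratio R = 1 / (1 − e^(−kτ)) = 1 / (1 − e^(−0.01620×34.0)) = 1 / (1 − 0.5765) = 2.361
Loading dose = maintenance dose × R = 117 × 2.361 ≈ 276 mg

276 mg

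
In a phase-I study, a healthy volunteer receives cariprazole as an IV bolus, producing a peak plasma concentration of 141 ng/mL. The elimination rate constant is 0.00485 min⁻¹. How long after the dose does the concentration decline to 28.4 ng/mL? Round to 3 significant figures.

330 minutes

C(t) = C₀ e^(−kt)  ⇒  t = ln(C₀/C) / k
t = ln(141/28.4) / 0.004850 = 1.602 / 0.004850 ≈ 330 minutes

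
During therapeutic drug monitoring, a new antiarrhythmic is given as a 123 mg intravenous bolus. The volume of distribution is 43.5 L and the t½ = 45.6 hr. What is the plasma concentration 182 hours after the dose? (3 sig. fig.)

C₀ = dose / V = 123 / 43.5 = 2.828 µg/mL
k = ln 2 / 45.6 = 0.01520 hr⁻¹
C(t) = C₀ e^(−kt) = 2.828 × e^(−0.01520 × 182) = 2.828 × e^(−2.767) = 2.828 × 0.06288 ≈ 0.178 µg/mL

0.178 µg/mL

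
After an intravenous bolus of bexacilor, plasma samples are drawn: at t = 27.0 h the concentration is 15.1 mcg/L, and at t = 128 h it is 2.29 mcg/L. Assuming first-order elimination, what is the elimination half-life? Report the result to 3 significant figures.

k = ln(C₁/C₂) / (t₂ − t₁) = ln(15.1/2.29) / (128 − 27.0)
  = 1.886 / 101.0 = 0.01867 h⁻¹
t½ = ln 2 / k = ln 2 / 0.01867 ≈ 37.1 hours

37.1 hours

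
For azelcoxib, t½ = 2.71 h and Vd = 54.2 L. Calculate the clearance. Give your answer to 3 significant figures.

k = ln 2 / t½ = ln 2 / 2.71 = 0.2558 h⁻¹
CL = k · V = 0.2558 × 54.2 ≈ 13.9 L/h

13.9 L/h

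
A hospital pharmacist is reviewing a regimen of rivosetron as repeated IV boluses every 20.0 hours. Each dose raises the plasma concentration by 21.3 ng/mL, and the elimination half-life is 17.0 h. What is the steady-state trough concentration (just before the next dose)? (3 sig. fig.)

16.9 ng/mL

k = ln 2 / 17.0 = 0.04077 h⁻¹
Fraction remaining after one interval: e^(−kτ) = e^(−0.04077 × 20.0) = 0.4424
R = 1 / (1 − 0.4424) = 1.794
Css,max = 21.3 × 1.794 = 38.20 ng/mL
Css,min = Css,max × e^(−kτ) = 38.20 × 0.4424 ≈ 16.9 ng/mL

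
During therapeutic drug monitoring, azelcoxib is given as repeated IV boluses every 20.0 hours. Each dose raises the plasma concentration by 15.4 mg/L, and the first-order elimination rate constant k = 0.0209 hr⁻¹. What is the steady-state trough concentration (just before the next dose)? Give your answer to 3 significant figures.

Fraction remaining after one interval: e^(−kτ) = e^(−0.02090 × 20.0) = 0.6584
R = 1 / (1 − 0.6584) = 2.927
Css,max = 15.4 × 2.927 = 45.08 mg/L
Css,min = Css,max × e^(−kτ) = 45.08 × 0.6584 ≈ 29.7 mg/L

29.7 mg/L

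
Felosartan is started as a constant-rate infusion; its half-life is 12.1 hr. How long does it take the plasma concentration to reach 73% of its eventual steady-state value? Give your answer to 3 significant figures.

22.9 hours

k = ln 2 / 12.1 = 0.05728 hr⁻¹
f = 1 − e^(−kt)  ⇒  t = −ln(1 − f) / k
t = −ln(1 − 0.73) / 0.05728 = 1.309 / 0.05728 ≈ 22.9 hours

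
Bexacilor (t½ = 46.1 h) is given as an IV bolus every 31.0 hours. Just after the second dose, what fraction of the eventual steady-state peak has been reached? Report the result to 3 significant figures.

0.606

k = ln 2 / 46.1 = 0.01504 h⁻¹
f_n = 1 − e^(−nkτ) = 1 − e^(−2 × 0.01504 × 31.0) = 1 − e^(−0.9322) = 1 − 0.3937 ≈ 0.606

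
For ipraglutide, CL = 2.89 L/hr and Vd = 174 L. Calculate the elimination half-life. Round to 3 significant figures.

41.7 hours

k = CL / V = 2.89 / 174 = 0.01661 hr⁻¹
t½ = ln 2 / k = ln 2 / 0.01661 ≈ 41.7 hours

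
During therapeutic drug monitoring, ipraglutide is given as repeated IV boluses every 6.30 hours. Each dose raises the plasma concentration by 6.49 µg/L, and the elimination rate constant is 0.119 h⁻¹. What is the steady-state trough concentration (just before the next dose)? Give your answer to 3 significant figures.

5.81 µg/L

Fraction remaining after one interval: e^(−kτ) = e^(−0.1190 × 6.30) = 0.4725
R = 1 / (1 − 0.4725) = 1.896
Css,max = 6.49 × 1.896 = 12.30 µg/L
Css,min = Css,max × e^(−kτ) = 12.30 × 0.4725 ≈ 5.81 µg/L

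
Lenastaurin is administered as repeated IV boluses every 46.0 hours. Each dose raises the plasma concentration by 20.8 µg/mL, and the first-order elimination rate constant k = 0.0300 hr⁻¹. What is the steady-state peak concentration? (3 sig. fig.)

27.8 µg/mL

Fraction remaining after one interval: e^(−kτ) = e^(−0.03000 × 46.0) = 0.2516
R = 1 / (1 − 0.2516) = 1.336
Css,max = 20.8 × 1.336 ≈ 27.8 µg/mL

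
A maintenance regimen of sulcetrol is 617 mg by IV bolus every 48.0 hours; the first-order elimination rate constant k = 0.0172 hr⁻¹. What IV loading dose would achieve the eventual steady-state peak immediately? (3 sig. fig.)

Accumulation ratio R = 1 / (1 − e^(−kτ)) = 1 / (1 − e^(−0.01720×48.0)) = 1 / (1 − 0.4380) = 1.779
Loading dose = maintenance dose × R = 617 × 1.779 ≈ 1100 mg

1100 mg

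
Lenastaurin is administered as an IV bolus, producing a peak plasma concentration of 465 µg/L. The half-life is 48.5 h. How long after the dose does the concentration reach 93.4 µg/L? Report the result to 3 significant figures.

112 hours

k = ln 2 / 48.5 = 0.01429 h⁻¹
C(t) = C₀ e^(−kt)  ⇒  t = ln(C₀/C) / k
t = ln(465/93.4) / 0.01429 = 1.605 / 0.01429 ≈ 112 hours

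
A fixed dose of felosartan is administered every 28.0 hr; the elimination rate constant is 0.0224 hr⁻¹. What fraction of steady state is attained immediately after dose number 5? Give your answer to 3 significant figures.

f_n = 1 − e^(−nkτ) = 1 − e^(−5 × 0.02240 × 28.0) = 1 − e^(−3.136) = 1 − 0.04346 ≈ 0.957

0.957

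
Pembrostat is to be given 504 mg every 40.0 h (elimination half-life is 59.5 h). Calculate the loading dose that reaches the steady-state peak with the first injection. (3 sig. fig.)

1350 mg

k = ln 2 / 59.5 = 0.01165 h⁻¹
Accumulation ratio R = 1 / (1 − e^(−kτ)) = 1 / (1 − e^(−0.01165×40.0)) = 1 / (1 − 0.6275) = 2.685
Loading dose = maintenance dose × R = 504 × 2.685 ≈ 1350 mg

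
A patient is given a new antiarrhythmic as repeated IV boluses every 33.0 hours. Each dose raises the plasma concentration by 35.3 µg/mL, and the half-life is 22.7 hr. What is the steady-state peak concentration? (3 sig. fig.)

55.6 µg/mL

k = ln 2 / 22.7 = 0.03054 hr⁻¹
Fraction remaining after one interval: e^(−kτ) = e^(−0.03054 × 33.0) = 0.3651
R = 1 / (1 − 0.3651) = 1.575
Css,max = 35.3 × 1.575 ≈ 55.6 µg/mL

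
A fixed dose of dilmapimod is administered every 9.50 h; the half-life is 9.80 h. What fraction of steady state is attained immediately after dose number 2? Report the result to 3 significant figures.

0.739

k = ln 2 / 9.80 = 0.07073 h⁻¹
f_n = 1 − e^(−nkτ) = 1 − e^(−2 × 0.07073 × 9.50) = 1 − e^(−1.344) = 1 − 0.2608 ≈ 0.739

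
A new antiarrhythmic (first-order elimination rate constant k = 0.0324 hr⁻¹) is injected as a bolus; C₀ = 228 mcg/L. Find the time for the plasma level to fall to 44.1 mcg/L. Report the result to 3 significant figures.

C(t) = C₀ e^(−kt)  ⇒  t = ln(C₀/C) / k
t = ln(228/44.1) / 0.03240 = 1.643 / 0.03240 ≈ 50.7 hours

50.7 hours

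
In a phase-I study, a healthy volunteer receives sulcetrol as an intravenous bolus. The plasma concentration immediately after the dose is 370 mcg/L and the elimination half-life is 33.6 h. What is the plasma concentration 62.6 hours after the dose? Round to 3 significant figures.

102 mcg/L

k = ln 2 / 33.6 = 0.02063 h⁻¹
62.6 h is 1.863 half-lives, so C = 370 × (1/2)^1.863 = 370 × 0.2749 ≈ 102 mcg/L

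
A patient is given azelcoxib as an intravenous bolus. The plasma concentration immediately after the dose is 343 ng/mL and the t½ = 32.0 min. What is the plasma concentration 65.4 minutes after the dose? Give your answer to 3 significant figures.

83.2 ng/mL

k = ln 2 / 32.0 = 0.02166 min⁻¹
65.4 min is 2.044 half-lives, so C = 343 × (1/2)^2.044 = 343 × 0.2425 ≈ 83.2 ng/mL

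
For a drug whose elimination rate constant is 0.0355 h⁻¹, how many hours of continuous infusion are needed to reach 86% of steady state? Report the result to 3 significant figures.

55.4 hours

f = 1 − e^(−kt)  ⇒  t = −ln(1 − f) / k
t = −ln(1 − 0.86) / 0.03550 = 1.966 / 0.03550 ≈ 55.4 hours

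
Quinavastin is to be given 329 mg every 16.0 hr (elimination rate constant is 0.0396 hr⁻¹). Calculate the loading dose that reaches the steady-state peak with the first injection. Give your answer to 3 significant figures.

701 mg

Accumulation ratio R = 1 / (1 − e^(−kτ)) = 1 / (1 − e^(−0.03960×16.0)) = 1 / (1 − 0.5307) = 2.131
Loading dose = maintenance dose × R = 329 × 2.131 ≈ 701 mg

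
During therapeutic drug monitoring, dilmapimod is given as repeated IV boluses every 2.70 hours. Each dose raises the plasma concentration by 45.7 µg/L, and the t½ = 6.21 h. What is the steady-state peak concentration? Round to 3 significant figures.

k = ln 2 / 6.21 = 0.1116 h⁻¹
Fraction remaining after one interval: e^(−kτ) = e^(−0.1116 × 2.70) = 0.7398
R = 1 / (1 − 0.7398) = 3.843
Css,max = 45.7 × 3.843 ≈ 176 µg/L

176 µg/L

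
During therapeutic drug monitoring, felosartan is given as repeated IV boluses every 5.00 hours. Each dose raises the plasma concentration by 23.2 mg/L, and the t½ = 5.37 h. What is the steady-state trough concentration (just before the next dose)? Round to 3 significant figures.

k = ln 2 / 5.37 = 0.1291 h⁻¹
Fraction remaining after one interval: e^(−kτ) = e^(−0.1291 × 5.00) = 0.5245
R = 1 / (1 − 0.5245) = 2.103
Css,max = 23.2 × 2.103 = 48.79 mg/L
Css,min = Css,max × e^(−kτ) = 48.79 × 0.5245 ≈ 25.6 mg/L

25.6 mg/L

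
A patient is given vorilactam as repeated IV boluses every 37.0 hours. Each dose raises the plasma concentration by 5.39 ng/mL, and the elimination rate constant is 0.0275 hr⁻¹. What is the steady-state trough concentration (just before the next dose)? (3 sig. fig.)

3.05 ng/mL

Fraction remaining after one interval: e^(−kτ) = e^(−0.02750 × 37.0) = 0.3615
R = 1 / (1 − 0.3615) = 1.566
Css,max = 5.39 × 1.566 = 8.442 ng/mL
Css,min = Css,max × e^(−kτ) = 8.442 × 0.3615 ≈ 3.05 ng/mL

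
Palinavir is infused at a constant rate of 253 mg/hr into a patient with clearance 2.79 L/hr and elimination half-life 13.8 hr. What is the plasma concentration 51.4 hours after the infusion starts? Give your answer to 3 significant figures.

83.8 µg/mL

Css = rate / CL = 253 / 2.79 = 90.68 µg/mL
k = ln 2 / 13.8 = 0.05023 hr⁻¹
C(t) = Css (1 − e^(−kt)) = 90.68 × (1 − e^(−2.582)) = 90.68 × 0.9244 ≈ 83.8 µg/mL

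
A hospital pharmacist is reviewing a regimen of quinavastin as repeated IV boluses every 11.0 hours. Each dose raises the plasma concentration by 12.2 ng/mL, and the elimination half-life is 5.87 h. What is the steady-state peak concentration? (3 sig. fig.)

16.8 ng/mL

k = ln 2 / 5.87 = 0.1181 h⁻¹
Fraction remaining after one interval: e^(−kτ) = e^(−0.1181 × 11.0) = 0.2728
R = 1 / (1 − 0.2728) = 1.375
Css,max = 12.2 × 1.375 ≈ 16.8 ng/mL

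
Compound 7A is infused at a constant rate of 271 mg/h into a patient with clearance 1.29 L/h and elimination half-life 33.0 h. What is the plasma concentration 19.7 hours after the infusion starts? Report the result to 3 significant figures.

71.2 µg/mL

Css = rate / CL = 271 / 1.29 = 210.1 µg/mL
k = ln 2 / 33.0 = 0.02100 h⁻¹
C(t) = Css (1 − e^(−kt)) = 210.1 × (1 − e^(−0.4138)) = 210.1 × 0.3389 ≈ 71.2 µg/mL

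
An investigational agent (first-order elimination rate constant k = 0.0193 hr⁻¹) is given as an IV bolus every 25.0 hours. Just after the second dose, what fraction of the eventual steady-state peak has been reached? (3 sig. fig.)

f_n = 1 − e^(−nkτ) = 1 − e^(−2 × 0.01930 × 25.0) = 1 − e^(−0.9650) = 1 − 0.3810 ≈ 0.619

0.619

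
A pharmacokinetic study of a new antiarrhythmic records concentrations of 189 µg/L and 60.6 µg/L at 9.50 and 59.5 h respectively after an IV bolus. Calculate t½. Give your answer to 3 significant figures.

k = ln(C₁/C₂) / (t₂ − t₁) = ln(189/60.6) / (59.5 − 9.50)
  = 1.137 / 50.00 = 0.02275 h⁻¹
t½ = ln 2 / k = ln 2 / 0.02275 ≈ 30.5 hours

30.5 hours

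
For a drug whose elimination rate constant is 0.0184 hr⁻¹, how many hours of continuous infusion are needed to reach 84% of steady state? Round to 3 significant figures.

99.6 hours

f = 1 − e^(−kt)  ⇒  t = −ln(1 − f) / k
t = −ln(1 − 0.84) / 0.01840 = 1.833 / 0.01840 ≈ 99.6 hours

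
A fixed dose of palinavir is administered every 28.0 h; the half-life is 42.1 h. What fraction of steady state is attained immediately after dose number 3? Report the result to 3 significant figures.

k = ln 2 / 42.1 = 0.01646 h⁻¹
f_n = 1 − e^(−nkτ) = 1 − e^(−3 × 0.01646 × 28.0) = 1 − e^(−1.383) = 1 − 0.2508 ≈ 0.749

0.749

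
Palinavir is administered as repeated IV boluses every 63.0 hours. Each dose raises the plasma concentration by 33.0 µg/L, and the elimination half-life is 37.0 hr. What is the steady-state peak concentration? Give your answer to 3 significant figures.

k = ln 2 / 37.0 = 0.01873 hr⁻¹
Fraction remaining after one interval: e^(−kτ) = e^(−0.01873 × 63.0) = 0.3072
R = 1 / (1 − 0.3072) = 1.443
Css,max = 33.0 × 1.443 ≈ 47.6 µg/L

47.6 µg/L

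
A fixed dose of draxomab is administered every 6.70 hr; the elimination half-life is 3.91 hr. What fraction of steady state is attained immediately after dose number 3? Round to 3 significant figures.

k = ln 2 / 3.91 = 0.1773 hr⁻¹
f_n = 1 − e^(−nkτ) = 1 − e^(−3 × 0.1773 × 6.70) = 1 − e^(−3.563) = 1 − 0.02835 ≈ 0.972

0.972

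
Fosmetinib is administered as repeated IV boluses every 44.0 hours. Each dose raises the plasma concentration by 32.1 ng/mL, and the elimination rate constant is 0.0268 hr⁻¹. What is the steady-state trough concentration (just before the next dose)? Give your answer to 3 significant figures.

14.3 ng/mL

Fraction remaining after one interval: e^(−kτ) = e^(−0.02680 × 44.0) = 0.3075
R = 1 / (1 − 0.3075) = 1.444
Css,max = 32.1 × 1.444 = 46.36 ng/mL
Css,min = Css,max × e^(−kτ) = 46.36 × 0.3075 ≈ 14.3 ng/mL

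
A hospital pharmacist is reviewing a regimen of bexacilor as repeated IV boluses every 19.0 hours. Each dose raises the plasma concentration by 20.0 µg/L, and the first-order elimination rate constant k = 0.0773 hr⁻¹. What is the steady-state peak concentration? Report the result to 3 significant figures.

26.0 µg/L

Fraction remaining after one interval: e^(−kτ) = e^(−0.07730 × 19.0) = 0.2302
R = 1 / (1 − 0.2302) = 1.299
Css,max = 20.0 × 1.299 ≈ 26.0 µg/L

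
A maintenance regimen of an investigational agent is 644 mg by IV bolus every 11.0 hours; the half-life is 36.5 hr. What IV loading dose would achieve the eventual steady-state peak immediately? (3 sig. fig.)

3420 mg

k = ln 2 / 36.5 = 0.01899 hr⁻¹
Accumulation ratio R = 1 / (1 − e^(−kτ)) = 1 / (1 − e^(−0.01899×11.0)) = 1 / (1 − 0.8115) = 5.305
Loading dose = maintenance dose × R = 644 × 5.305 ≈ 3420 mg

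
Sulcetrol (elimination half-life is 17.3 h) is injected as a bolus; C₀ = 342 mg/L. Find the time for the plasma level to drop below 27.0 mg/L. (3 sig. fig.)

63.4 hours

k = ln 2 / 17.3 = 0.04007 h⁻¹
C(t) = C₀ e^(−kt)  ⇒  t = ln(C₀/C) / k
t = ln(342/27.0) / 0.04007 = 2.539 / 0.04007 ≈ 63.4 hours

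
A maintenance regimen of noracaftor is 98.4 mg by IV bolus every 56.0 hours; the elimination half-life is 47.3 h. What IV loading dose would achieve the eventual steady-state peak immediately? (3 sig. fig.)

k = ln 2 / 47.3 = 0.01465 h⁻¹
Accumulation ratio R = 1 / (1 − e^(−kτ)) = 1 / (1 − e^(−0.01465×56.0)) = 1 / (1 − 0.4402) = 1.786
Loading dose = maintenance dose × R = 98.4 × 1.786 ≈ 176 mg

176 mg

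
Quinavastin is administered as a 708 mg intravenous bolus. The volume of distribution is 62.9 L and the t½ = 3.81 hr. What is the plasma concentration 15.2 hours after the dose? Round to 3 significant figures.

C₀ = dose / V = 708 / 62.9 = 11.26 µg/mL
k = ln 2 / 3.81 = 0.1819 hr⁻¹
C(t) = C₀ e^(−kt) = 11.26 × e^(−0.1819 × 15.2) = 11.26 × e^(−2.765) = 11.26 × 0.06296 ≈ 0.709 µg/mL

0.709 µg/mL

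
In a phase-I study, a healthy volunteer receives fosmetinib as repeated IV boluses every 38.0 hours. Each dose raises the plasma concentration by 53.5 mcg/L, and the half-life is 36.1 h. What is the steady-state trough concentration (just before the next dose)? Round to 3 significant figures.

49.8 mcg/L

k = ln 2 / 36.1 = 0.01920 h⁻¹
Fraction remaining after one interval: e^(−kτ) = e^(−0.01920 × 38.0) = 0.4821
R = 1 / (1 − 0.4821) = 1.931
Css,max = 53.5 × 1.931 = 103.3 mcg/L
Css,min = Css,max × e^(−kτ) = 103.3 × 0.4821 ≈ 49.8 mcg/L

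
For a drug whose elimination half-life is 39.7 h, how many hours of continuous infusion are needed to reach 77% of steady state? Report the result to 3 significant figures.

k = ln 2 / 39.7 = 0.01746 h⁻¹
f = 1 − e^(−kt)  ⇒  t = −ln(1 − f) / k
t = −ln(1 − 0.77) / 0.01746 = 1.470 / 0.01746 ≈ 84.2 hours

84.2 hours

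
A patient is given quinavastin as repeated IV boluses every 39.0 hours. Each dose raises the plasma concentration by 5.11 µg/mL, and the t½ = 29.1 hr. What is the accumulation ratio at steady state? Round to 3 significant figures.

k = ln 2 / 29.1 = 0.02382 hr⁻¹
Fraction remaining after one interval: e^(−kτ) = e^(−0.02382 × 39.0) = 0.3950
R = 1 / (1 − 0.3950) = 1 / 0.6050 ≈ 1.65

1.65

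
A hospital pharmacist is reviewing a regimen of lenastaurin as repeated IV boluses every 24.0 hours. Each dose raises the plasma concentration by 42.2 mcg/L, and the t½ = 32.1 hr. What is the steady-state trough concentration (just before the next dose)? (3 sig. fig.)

k = ln 2 / 32.1 = 0.02159 hr⁻¹
Fraction remaining after one interval: e^(−kτ) = e^(−0.02159 × 24.0) = 0.5956
R = 1 / (1 − 0.5956) = 2.473
Css,max = 42.2 × 2.473 = 104.3 mcg/L
Css,min = Css,max × e^(−kτ) = 104.3 × 0.5956 ≈ 62.1 mcg/L

62.1 mcg/L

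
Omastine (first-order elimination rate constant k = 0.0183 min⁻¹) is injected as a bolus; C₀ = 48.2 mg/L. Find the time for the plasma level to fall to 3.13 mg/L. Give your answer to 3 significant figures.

149 minutes

C(t) = C₀ e^(−kt)  ⇒  t = ln(C₀/C) / k
t = ln(48.2/3.13) / 0.01830 = 2.734 / 0.01830 ≈ 149 minutes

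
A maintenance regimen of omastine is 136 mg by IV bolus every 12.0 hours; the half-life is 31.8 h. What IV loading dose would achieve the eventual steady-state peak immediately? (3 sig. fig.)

591 mg

k = ln 2 / 31.8 = 0.02180 h⁻¹
Accumulation ratio R = 1 / (1 − e^(−kτ)) = 1 / (1 − e^(−0.02180×12.0)) = 1 / (1 − 0.7698) = 4.345
Loading dose = maintenance dose × R = 136 × 4.345 ≈ 591 mg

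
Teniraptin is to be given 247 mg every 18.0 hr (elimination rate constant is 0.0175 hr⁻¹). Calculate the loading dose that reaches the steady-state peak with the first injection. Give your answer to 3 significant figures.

914 mg

Accumulation ratio R = 1 / (1 − e^(−kτ)) = 1 / (1 − e^(−0.01750×18.0)) = 1 / (1 − 0.7298) = 3.701
Loading dose = maintenance dose × R = 247 × 3.701 ≈ 914 mg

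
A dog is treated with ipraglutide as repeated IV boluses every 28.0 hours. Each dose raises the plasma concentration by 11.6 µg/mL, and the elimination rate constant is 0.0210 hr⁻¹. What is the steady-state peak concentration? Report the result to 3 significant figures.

Fraction remaining after one interval: e^(−kτ) = e^(−0.02100 × 28.0) = 0.5554
R = 1 / (1 − 0.5554) = 2.249
Css,max = 11.6 × 2.249 ≈ 26.1 µg/mL

26.1 µg/mL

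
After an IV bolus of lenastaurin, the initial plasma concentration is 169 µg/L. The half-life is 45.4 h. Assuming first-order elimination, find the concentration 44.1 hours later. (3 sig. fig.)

k = ln 2 / 45.4 = 0.01527 h⁻¹
44.1 h is 0.9714 half-lives, so C = 169 × (1/2)^0.9714 = 169 × 0.5100 ≈ 86.2 µg/L

86.2 µg/L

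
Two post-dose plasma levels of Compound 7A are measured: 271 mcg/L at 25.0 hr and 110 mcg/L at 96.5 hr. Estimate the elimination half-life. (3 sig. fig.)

55.0 hours

k = ln(C₁/C₂) / (t₂ − t₁) = ln(271/110) / (96.5 − 25.0)
  = 0.9016 / 71.50 = 0.01261 hr⁻¹
t½ = ln 2 / k = ln 2 / 0.01261 ≈ 55.0 hours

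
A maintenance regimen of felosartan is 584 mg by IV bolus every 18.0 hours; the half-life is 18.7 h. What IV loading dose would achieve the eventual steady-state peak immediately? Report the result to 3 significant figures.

1200 mg

k = ln 2 / 18.7 = 0.03707 h⁻¹
Accumulation ratio R = 1 / (1 − e^(−kτ)) = 1 / (1 − e^(−0.03707×18.0)) = 1 / (1 − 0.5131) = 2.054
Loading dose = maintenance dose × R = 584 × 2.054 ≈ 1200 mg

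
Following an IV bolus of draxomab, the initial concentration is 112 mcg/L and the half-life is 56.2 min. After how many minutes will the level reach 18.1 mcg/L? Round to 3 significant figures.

k = ln 2 / 56.2 = 0.01233 min⁻¹
C(t) = C₀ e^(−kt)  ⇒  t = ln(C₀/C) / k
t = ln(112/18.1) / 0.01233 = 1.823 / 0.01233 ≈ 148 minutes

148 minutes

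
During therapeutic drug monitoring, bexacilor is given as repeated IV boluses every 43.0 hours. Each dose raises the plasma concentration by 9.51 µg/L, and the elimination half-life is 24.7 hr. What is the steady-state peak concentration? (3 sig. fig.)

13.6 µg/L

k = ln 2 / 24.7 = 0.02806 hr⁻¹
Fraction remaining after one interval: e^(−kτ) = e^(−0.02806 × 43.0) = 0.2992
R = 1 / (1 − 0.2992) = 1.427
Css,max = 9.51 × 1.427 ≈ 13.6 µg/L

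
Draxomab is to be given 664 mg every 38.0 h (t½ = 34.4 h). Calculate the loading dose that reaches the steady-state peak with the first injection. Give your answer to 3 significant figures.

1240 mg

k = ln 2 / 34.4 = 0.02015 h⁻¹
Accumulation ratio R = 1 / (1 − e^(−kτ)) = 1 / (1 − e^(−0.02015×38.0)) = 1 / (1 − 0.4650) = 1.869
Loading dose = maintenance dose × R = 664 × 1.869 ≈ 1240 mg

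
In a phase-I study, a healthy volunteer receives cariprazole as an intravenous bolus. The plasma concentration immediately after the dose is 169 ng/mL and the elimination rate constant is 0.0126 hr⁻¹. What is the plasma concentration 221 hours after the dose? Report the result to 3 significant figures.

10.4 ng/mL

C(t) = C₀ e^(−kt) = 169 × e^(−0.01260 × 221) = 169 × e^(−2.785) = 169 × 0.06175 ≈ 10.4 ng/mL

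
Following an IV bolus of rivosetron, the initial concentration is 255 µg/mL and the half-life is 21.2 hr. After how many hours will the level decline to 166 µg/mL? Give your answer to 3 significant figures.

k = ln 2 / 21.2 = 0.03270 hr⁻¹
C(t) = C₀ e^(−kt)  ⇒  t = ln(C₀/C) / k
t = ln(255/166) / 0.03270 = 0.4293 / 0.03270 ≈ 13.1 hours

13.1 hours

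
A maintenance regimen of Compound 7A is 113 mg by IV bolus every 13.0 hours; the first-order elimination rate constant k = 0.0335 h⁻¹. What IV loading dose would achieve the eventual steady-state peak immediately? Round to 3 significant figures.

320 mg

Accumulation ratio R = 1 / (1 − e^(−kτ)) = 1 / (1 − e^(−0.03350×13.0)) = 1 / (1 − 0.6469) = 2.832
Loading dose = maintenance dose × R = 113 × 2.832 ≈ 320 mg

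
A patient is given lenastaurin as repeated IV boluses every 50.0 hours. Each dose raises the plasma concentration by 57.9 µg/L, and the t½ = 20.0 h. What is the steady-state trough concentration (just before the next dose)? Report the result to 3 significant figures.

k = ln 2 / 20.0 = 0.03466 h⁻¹
Fraction remaining after one interval: e^(−kτ) = e^(−0.03466 × 50.0) = 0.1768
R = 1 / (1 − 0.1768) = 1.215
Css,max = 57.9 × 1.215 = 70.33 µg/L
Css,min = Css,max × e^(−kτ) = 70.33 × 0.1768 ≈ 12.4 µg/L

12.4 µg/L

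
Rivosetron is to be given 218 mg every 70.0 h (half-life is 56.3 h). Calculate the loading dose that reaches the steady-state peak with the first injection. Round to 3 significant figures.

k = ln 2 / 56.3 = 0.01231 h⁻¹
Accumulation ratio R = 1 / (1 − e^(−kτ)) = 1 / (1 − e^(−0.01231×70.0)) = 1 / (1 − 0.4224) = 1.731
Loading dose = maintenance dose × R = 218 × 1.731 ≈ 377 mg

377 mg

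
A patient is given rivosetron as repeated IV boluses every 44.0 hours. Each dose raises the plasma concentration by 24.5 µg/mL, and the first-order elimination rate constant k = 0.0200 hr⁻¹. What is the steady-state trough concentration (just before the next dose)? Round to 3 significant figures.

Fraction remaining after one interval: e^(−kτ) = e^(−0.02000 × 44.0) = 0.4148
R = 1 / (1 − 0.4148) = 1.709
Css,max = 24.5 × 1.709 = 41.86 µg/mL
Css,min = Css,max × e^(−kτ) = 41.86 × 0.4148 ≈ 17.4 µg/mL

17.4 µg/mL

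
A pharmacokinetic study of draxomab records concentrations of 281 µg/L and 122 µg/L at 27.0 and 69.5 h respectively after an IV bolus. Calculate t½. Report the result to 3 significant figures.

35.3 hours

k = ln(C₁/C₂) / (t₂ − t₁) = ln(281/122) / (69.5 − 27.0)
  = 0.8343 / 42.50 = 0.01963 h⁻¹
t½ = ln 2 / k = ln 2 / 0.01963 ≈ 35.3 hours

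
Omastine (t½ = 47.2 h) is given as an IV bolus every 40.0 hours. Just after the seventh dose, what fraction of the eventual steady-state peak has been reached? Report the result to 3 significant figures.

0.984

k = ln 2 / 47.2 = 0.01469 h⁻¹
f_n = 1 − e^(−nkτ) = 1 − e^(−7 × 0.01469 × 40.0) = 1 − e^(−4.112) = 1 − 0.01638 ≈ 0.984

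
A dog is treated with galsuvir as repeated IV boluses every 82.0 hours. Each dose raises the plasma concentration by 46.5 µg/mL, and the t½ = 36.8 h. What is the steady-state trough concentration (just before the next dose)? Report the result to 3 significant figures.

k = ln 2 / 36.8 = 0.01884 h⁻¹
Fraction remaining after one interval: e^(−kτ) = e^(−0.01884 × 82.0) = 0.2134
R = 1 / (1 − 0.2134) = 1.271
Css,max = 46.5 × 1.271 = 59.12 µg/mL
Css,min = Css,max × e^(−kτ) = 59.12 × 0.2134 ≈ 12.6 µg/mL

12.6 µg/mL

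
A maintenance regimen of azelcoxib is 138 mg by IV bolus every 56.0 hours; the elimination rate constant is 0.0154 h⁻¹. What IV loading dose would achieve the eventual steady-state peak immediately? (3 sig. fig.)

Accumulation ratio R = 1 / (1 − e^(−kτ)) = 1 / (1 − e^(−0.01540×56.0)) = 1 / (1 − 0.4221) = 1.731
Loading dose = maintenance dose × R = 138 × 1.731 ≈ 239 mg

239 mg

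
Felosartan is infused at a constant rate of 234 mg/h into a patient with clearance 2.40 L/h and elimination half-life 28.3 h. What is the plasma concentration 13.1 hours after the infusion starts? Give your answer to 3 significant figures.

Css = rate / CL = 234 / 2.40 = 97.50 mg/L
k = ln 2 / 28.3 = 0.02449 h⁻¹
C(t) = Css (1 − e^(−kt)) = 97.50 × (1 − e^(−0.3209)) = 97.50 × 0.2745 ≈ 26.8 mg/L

26.8 mg/L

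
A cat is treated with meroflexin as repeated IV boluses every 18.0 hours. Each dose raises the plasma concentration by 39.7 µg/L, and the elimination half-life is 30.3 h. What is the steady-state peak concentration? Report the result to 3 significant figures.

k = ln 2 / 30.3 = 0.02288 h⁻¹
Fraction remaining after one interval: e^(−kτ) = e^(−0.02288 × 18.0) = 0.6625
R = 1 / (1 − 0.6625) = 2.963
Css,max = 39.7 × 2.963 ≈ 118 µg/L

118 µg/L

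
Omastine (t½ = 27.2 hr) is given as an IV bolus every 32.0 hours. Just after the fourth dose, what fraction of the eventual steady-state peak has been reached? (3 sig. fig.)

0.962

k = ln 2 / 27.2 = 0.02548 hr⁻¹
f_n = 1 − e^(−nkτ) = 1 − e^(−4 × 0.02548 × 32.0) = 1 − e^(−3.262) = 1 − 0.03832 ≈ 0.962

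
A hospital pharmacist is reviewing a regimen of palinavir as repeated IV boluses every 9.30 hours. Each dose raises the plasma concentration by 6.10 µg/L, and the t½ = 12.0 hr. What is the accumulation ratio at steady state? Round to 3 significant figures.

k = ln 2 / 12.0 = 0.05776 hr⁻¹
Fraction remaining after one interval: e^(−kτ) = e^(−0.05776 × 9.30) = 0.5844
R = 1 / (1 − 0.5844) = 1 / 0.4156 ≈ 2.41

2.41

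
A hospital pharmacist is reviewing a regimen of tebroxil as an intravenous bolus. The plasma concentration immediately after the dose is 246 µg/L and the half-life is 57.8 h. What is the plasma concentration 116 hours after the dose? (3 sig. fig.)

k = ln 2 / 57.8 = 0.01199 h⁻¹
116 h is 2.007 half-lives, so C = 246 × (1/2)^2.007 = 246 × 0.2488 ≈ 61.2 µg/L

61.2 µg/L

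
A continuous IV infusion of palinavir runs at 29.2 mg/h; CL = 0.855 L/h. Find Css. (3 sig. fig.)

34.2 µg/mL

Css = infusion rate / CL = 29.2 / 0.855 ≈ 34.2 µg/mL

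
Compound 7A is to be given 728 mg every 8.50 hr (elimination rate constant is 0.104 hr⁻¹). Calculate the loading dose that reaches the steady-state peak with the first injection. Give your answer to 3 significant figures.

1240 mg

Accumulation ratio R = 1 / (1 − e^(−kτ)) = 1 / (1 − e^(−0.1040×8.50)) = 1 / (1 − 0.4131) = 1.704
Loading dose = maintenance dose × R = 728 × 1.704 ≈ 1240 mg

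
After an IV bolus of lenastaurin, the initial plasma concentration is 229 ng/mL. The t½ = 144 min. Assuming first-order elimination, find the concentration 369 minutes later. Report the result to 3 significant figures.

38.8 ng/mL

k = ln 2 / 144 = 0.004814 min⁻¹
369 min is 2.562 half-lives, so C = 229 × (1/2)^2.562 = 229 × 0.1693 ≈ 38.8 ng/mL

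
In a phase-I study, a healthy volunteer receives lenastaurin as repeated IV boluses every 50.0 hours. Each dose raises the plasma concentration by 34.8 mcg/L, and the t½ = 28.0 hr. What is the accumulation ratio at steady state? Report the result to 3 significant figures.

k = ln 2 / 28.0 = 0.02476 hr⁻¹
Fraction remaining after one interval: e^(−kτ) = e^(−0.02476 × 50.0) = 0.2900
R = 1 / (1 − 0.2900) = 1 / 0.7100 ≈ 1.41

1.41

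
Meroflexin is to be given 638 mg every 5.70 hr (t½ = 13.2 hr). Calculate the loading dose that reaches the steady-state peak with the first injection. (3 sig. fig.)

2470 mg

k = ln 2 / 13.2 = 0.05251 hr⁻¹
Accumulation ratio R = 1 / (1 − e^(−kτ)) = 1 / (1 − e^(−0.05251×5.70)) = 1 / (1 − 0.7413) = 3.866
Loading dose = maintenance dose × R = 638 × 3.866 ≈ 2470 mg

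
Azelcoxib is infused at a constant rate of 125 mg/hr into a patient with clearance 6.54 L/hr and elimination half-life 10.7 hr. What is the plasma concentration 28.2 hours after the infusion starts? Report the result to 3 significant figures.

Css = rate / CL = 125 / 6.54 = 19.11 µg/mL
k = ln 2 / 10.7 = 0.06478 hr⁻¹
C(t) = Css (1 − e^(−kt)) = 19.11 × (1 − e^(−1.827)) = 19.11 × 0.8391 ≈ 16.0 µg/mL

16.0 µg/mL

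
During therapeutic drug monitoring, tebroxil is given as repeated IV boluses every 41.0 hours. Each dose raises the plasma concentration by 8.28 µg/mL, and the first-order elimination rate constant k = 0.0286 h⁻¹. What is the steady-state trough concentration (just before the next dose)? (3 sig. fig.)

Fraction remaining after one interval: e^(−kτ) = e^(−0.02860 × 41.0) = 0.3096
R = 1 / (1 − 0.3096) = 1.448
Css,max = 8.28 × 1.448 = 11.99 µg/mL
Css,min = Css,max × e^(−kτ) = 11.99 × 0.3096 ≈ 3.71 µg/mL

3.71 µg/mL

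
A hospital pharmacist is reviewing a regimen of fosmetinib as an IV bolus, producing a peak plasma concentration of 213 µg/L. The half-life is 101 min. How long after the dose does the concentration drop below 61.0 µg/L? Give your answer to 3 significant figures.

182 minutes

k = ln 2 / 101 = 0.006863 min⁻¹
C(t) = C₀ e^(−kt)  ⇒  t = ln(C₀/C) / k
t = ln(213/61.0) / 0.006863 = 1.250 / 0.006863 ≈ 182 minutes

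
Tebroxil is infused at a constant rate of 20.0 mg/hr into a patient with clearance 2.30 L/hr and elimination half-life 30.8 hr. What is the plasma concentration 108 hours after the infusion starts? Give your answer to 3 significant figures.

7.93 µg/mL

Css = rate / CL = 20.0 / 2.30 = 8.696 µg/mL
k = ln 2 / 30.8 = 0.02250 hr⁻¹
C(t) = Css (1 − e^(−kt)) = 8.696 × (1 − e^(−2.431)) = 8.696 × 0.9120 ≈ 7.93 µg/mL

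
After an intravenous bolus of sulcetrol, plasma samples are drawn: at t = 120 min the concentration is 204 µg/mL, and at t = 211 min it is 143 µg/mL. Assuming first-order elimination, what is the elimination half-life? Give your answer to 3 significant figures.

k = ln(C₁/C₂) / (t₂ − t₁) = ln(204/143) / (211 − 120)
  = 0.3553 / 91.00 = 0.003904 min⁻¹
t½ = ln 2 / k = ln 2 / 0.003904 ≈ 178 minutes

178 minutes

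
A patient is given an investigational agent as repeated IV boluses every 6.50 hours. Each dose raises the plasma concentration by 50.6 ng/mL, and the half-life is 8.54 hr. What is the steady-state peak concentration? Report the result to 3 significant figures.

k = ln 2 / 8.54 = 0.08116 hr⁻¹
Fraction remaining after one interval: e^(−kτ) = e^(−0.08116 × 6.50) = 0.5900
R = 1 / (1 − 0.5900) = 2.439
Css,max = 50.6 × 2.439 ≈ 123 ng/mL

123 ng/mL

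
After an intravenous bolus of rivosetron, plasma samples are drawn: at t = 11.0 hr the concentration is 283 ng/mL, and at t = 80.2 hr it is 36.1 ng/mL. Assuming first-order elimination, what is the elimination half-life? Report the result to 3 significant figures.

23.3 hours

k = ln(C₁/C₂) / (t₂ − t₁) = ln(283/36.1) / (80.2 − 11.0)
  = 2.059 / 69.20 = 0.02976 hr⁻¹
t½ = ln 2 / k = ln 2 / 0.02976 ≈ 23.3 hours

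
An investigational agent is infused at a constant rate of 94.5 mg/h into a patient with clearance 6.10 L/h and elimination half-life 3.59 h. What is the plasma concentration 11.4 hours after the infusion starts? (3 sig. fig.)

13.8 mg/L

Css = rate / CL = 94.5 / 6.10 = 15.49 mg/L
k = ln 2 / 3.59 = 0.1931 h⁻¹
C(t) = Css (1 − e^(−kt)) = 15.49 × (1 − e^(−2.201)) = 15.49 × 0.8893 ≈ 13.8 mg/L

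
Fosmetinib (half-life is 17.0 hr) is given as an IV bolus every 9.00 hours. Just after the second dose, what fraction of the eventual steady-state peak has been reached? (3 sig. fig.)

0.520

k = ln 2 / 17.0 = 0.04077 hr⁻¹
f_n = 1 − e^(−nkτ) = 1 − e^(−2 × 0.04077 × 9.00) = 1 − e^(−0.7339) = 1 − 0.4800 ≈ 0.520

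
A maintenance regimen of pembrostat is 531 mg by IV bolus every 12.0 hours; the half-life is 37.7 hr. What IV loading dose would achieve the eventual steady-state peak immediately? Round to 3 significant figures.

k = ln 2 / 37.7 = 0.01839 hr⁻¹
Accumulation ratio R = 1 / (1 − e^(−kτ)) = 1 / (1 − e^(−0.01839×12.0)) = 1 / (1 − 0.8020) = 5.051
Loading dose = maintenance dose × R = 531 × 5.051 ≈ 2680 mg

2680 mg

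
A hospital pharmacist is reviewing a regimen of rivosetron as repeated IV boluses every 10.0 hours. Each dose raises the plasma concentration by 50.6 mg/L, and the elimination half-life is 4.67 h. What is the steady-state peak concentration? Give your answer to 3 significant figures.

65.4 mg/L

k = ln 2 / 4.67 = 0.1484 h⁻¹
Fraction remaining after one interval: e^(−kτ) = e^(−0.1484 × 10.0) = 0.2267
R = 1 / (1 − 0.2267) = 1.293
Css,max = 50.6 × 1.293 ≈ 65.4 mg/L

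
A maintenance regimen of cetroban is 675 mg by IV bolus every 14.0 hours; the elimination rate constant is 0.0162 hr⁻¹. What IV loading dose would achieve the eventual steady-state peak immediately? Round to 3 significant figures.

Accumulation ratio R = 1 / (1 − e^(−kτ)) = 1 / (1 − e^(−0.01620×14.0)) = 1 / (1 − 0.7971) = 4.928
Loading dose = maintenance dose × R = 675 × 4.928 ≈ 3330 mg

3330 mg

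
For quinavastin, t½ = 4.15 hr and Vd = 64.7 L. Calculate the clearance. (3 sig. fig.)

10.8 L/hr

k = ln 2 / t½ = ln 2 / 4.15 = 0.1670 hr⁻¹
CL = k · V = 0.1670 × 64.7 ≈ 10.8 L/hr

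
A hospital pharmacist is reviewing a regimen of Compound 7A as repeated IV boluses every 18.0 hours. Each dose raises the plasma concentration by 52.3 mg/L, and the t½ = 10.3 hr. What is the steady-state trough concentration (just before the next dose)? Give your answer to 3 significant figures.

22.2 mg/L

k = ln 2 / 10.3 = 0.06730 hr⁻¹
Fraction remaining after one interval: e^(−kτ) = e^(−0.06730 × 18.0) = 0.2978
R = 1 / (1 − 0.2978) = 1.424
Css,max = 52.3 × 1.424 = 74.48 mg/L
Css,min = Css,max × e^(−kτ) = 74.48 × 0.2978 ≈ 22.2 mg/L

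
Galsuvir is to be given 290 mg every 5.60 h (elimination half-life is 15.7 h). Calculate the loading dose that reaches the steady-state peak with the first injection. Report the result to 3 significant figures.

1320 mg

k = ln 2 / 15.7 = 0.04415 h⁻¹
Accumulation ratio R = 1 / (1 − e^(−kτ)) = 1 / (1 − e^(−0.04415×5.60)) = 1 / (1 − 0.7810) = 4.565
Loading dose = maintenance dose × R = 290 × 4.565 ≈ 1320 mg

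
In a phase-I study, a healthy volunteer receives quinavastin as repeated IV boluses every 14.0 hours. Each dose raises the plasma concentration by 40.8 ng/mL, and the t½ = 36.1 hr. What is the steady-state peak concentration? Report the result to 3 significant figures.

k = ln 2 / 36.1 = 0.01920 hr⁻¹
Fraction remaining after one interval: e^(−kτ) = e^(−0.01920 × 14.0) = 0.7643
R = 1 / (1 − 0.7643) = 4.242
Css,max = 40.8 × 4.242 ≈ 173 ng/mL

173 ng/mL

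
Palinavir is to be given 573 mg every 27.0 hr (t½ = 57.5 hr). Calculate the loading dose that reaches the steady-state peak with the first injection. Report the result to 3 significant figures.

k = ln 2 / 57.5 = 0.01205 hr⁻¹
Accumulation ratio R = 1 / (1 − e^(−kτ)) = 1 / (1 − e^(−0.01205×27.0)) = 1 / (1 − 0.7222) = 3.599
Loading dose = maintenance dose × R = 573 × 3.599 ≈ 2060 mg

2060 mg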